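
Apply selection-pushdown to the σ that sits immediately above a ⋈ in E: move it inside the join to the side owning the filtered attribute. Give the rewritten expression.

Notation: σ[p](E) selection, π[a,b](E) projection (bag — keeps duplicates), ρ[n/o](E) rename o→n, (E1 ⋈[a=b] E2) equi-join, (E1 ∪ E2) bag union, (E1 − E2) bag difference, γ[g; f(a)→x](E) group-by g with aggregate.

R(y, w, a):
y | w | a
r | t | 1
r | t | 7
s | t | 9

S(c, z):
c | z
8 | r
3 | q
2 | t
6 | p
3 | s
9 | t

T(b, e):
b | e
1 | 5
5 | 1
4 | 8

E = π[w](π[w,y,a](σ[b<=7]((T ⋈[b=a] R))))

σ filters on b, owned by the left side.
E' = π[w](π[w,y,a]((σ[b<=7](T) ⋈[b=a] R)))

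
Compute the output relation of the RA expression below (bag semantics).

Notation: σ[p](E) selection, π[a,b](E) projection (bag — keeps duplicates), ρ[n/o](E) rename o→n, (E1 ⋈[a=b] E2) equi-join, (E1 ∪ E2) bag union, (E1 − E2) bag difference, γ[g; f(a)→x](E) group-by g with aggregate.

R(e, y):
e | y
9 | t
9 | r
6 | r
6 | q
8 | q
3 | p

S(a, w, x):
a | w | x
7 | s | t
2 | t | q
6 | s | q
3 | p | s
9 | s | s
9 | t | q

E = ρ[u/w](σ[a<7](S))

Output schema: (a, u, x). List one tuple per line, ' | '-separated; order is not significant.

Subexpression sizes:
  S → 6
  σ[a<7](S) → 3
  ρ[u/w](σ[a<7](S)) → 3

== RESULT ==
a | u | x
2 | t | q
3 | p | s
6 | s | q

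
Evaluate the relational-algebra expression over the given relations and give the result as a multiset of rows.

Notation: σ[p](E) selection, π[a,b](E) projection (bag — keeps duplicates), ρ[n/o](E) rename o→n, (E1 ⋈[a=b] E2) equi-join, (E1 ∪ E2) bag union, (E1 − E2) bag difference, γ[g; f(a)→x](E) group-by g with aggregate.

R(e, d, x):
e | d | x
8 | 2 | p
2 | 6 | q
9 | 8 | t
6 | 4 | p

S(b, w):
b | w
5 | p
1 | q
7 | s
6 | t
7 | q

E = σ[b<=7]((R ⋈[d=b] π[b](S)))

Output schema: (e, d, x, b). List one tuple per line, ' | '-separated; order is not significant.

Subexpression sizes:
  R → 4
  S → 5
  π[b](S) → 5
  (R ⋈[d=b] π[b](S)) → 1
  σ[b<=7]((R ⋈[d=b] π[b](S))) → 1

== RESULT ==
e | d | x | b
2 | 6 | q | 6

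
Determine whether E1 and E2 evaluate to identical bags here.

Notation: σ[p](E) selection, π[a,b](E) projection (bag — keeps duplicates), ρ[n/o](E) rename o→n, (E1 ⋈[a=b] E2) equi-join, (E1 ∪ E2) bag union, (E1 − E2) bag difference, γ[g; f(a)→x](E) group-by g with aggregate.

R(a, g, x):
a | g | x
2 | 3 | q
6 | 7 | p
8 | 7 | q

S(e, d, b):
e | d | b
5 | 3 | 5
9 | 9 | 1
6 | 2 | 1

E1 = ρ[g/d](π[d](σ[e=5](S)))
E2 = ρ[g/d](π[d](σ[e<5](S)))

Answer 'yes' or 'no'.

E1 per-node cardinality:
  S → 3
  σ[e=5](S) → 1
  π[d](σ[e=5](S)) → 1
  ρ[g/d](π[d](σ[e=5](S))) → 1
E2 per-node cardinality:
  S → 3
  σ[e<5](S) → 0
  π[d](σ[e<5](S)) → 0
  ρ[g/d](π[d](σ[e<5](S))) → 0

E1 result:
g
3
E2 result:
g
(0 rows)
Witness: (3,) appears 1× in E1 but 0× in E2.

no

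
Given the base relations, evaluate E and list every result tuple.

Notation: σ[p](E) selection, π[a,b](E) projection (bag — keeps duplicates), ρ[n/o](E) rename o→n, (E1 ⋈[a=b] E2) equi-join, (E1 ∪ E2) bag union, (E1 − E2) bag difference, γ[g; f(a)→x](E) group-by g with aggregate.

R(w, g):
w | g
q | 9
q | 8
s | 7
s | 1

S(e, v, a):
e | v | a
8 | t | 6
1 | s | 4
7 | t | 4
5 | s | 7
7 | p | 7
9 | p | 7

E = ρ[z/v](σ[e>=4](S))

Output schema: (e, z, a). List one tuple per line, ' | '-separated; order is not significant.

Subexpression sizes:
  S → 6
  σ[e>=4](S) → 5
  ρ[z/v](σ[e>=4](S)) → 5

== RESULT ==
e | z | a
5 | s | 7
7 | p | 7
7 | t | 4
8 | t | 6
9 | p | 7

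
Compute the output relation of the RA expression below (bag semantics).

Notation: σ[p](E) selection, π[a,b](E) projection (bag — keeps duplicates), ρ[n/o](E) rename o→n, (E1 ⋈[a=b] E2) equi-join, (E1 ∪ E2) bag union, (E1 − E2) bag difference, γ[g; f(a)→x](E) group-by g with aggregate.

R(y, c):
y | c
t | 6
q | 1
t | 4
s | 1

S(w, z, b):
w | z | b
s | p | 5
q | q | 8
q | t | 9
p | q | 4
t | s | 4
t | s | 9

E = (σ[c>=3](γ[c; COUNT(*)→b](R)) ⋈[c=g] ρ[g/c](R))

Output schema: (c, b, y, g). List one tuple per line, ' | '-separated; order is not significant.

Row counts bottom-up:
  R → 4
  γ[c; COUNT(*)→b](R) → 3
  σ[c>=3](γ[c; COUNT(*)→b](R)) → 2
  R → 4
  ρ[g/c](R) → 4
  (σ[c>=3](γ[c; COUNT(*)→b](R)) ⋈[c=g] ρ[g/c](R)) → 2

== RESULT ==
c | b | y | g
4 | 1 | t | 4
6 | 1 | t | 6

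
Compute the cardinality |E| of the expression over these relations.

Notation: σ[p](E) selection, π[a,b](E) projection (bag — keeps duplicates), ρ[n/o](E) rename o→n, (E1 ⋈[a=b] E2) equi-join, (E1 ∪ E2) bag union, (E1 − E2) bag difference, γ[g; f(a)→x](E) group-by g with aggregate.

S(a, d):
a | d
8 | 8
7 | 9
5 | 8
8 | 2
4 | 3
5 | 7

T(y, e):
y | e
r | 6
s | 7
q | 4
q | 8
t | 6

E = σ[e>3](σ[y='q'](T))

Stepwise |·|:
  T → 5
  σ[y='q'](T) → 2
  σ[e>3](σ[y='q'](T)) → 2

|E| = 2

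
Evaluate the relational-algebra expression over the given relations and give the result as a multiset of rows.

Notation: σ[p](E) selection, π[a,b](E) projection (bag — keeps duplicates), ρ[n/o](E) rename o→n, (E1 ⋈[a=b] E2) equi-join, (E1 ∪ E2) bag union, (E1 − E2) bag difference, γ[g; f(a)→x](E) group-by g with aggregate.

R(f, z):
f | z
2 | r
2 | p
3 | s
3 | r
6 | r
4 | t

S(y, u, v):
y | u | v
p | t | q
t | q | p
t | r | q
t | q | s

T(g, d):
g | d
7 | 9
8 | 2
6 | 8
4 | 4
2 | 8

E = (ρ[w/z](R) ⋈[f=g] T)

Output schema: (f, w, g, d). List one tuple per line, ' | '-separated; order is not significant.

Per-node cardinality:
  R → 6
  ρ[w/z](R) → 6
  T → 5
  (ρ[w/z](R) ⋈[f=g] T) → 4

== RESULT ==
f | w | g | d
2 | p | 2 | 8
2 | r | 2 | 8
4 | t | 4 | 4
6 | r | 6 | 8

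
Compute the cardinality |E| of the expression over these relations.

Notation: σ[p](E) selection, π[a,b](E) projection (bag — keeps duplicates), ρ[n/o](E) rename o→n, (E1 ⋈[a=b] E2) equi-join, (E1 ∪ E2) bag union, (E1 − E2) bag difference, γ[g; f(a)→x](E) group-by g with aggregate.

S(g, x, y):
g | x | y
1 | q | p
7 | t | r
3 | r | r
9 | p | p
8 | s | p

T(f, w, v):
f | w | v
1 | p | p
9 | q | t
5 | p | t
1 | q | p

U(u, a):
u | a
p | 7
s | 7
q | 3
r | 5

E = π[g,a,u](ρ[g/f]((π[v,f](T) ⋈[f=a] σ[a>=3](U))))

Per-node cardinality:
  T → 4
  π[v,f](T) → 4
  U → 4
  σ[a>=3](U) → 4
  (π[v,f](T) ⋈[f=a] σ[a>=3](U)) → 1
  ρ[g/f]((π[v,f](T) ⋈[f=a] σ[a>=3](U))) → 1
  π[g,a,u](ρ[g/f]((π[v,f](T) ⋈[f=a] σ[a>=3](U)))) → 1

|E| = 1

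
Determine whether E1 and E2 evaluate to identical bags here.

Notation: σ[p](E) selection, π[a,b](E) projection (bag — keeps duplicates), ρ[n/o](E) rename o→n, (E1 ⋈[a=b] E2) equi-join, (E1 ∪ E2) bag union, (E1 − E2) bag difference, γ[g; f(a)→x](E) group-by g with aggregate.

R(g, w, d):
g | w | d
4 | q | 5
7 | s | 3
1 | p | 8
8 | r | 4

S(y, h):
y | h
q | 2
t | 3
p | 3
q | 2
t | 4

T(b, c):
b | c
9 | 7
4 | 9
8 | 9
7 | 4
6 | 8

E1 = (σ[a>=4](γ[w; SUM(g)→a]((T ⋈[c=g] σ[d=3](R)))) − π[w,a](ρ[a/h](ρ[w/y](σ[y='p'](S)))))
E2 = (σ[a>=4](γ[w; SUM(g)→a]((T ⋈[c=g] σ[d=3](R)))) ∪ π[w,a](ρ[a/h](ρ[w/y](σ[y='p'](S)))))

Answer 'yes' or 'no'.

E1 stepwise |·|:
  T → 5
  R → 4
  σ[d=3](R) → 1
  (T ⋈[c=g] σ[d=3](R)) → 1
  γ[w; SUM(g)→a]((T ⋈[c=g] σ[d=3](R))) → 1
  σ[a>=4](γ[w; SUM(g)→a]((T ⋈[c=g] σ[d=3](R)))) → 1
  S → 5
  σ[y='p'](S) → 1
  ρ[w/y](σ[y='p'](S)) → 1
  ρ[a/h](ρ[w/y](σ[y='p'](S))) → 1
  π[w,a](ρ[a/h](ρ[w/y](σ[y='p'](S)))) → 1
  (σ[a>=4](γ[w; SUM(g)→a]((T ⋈[c=g] σ[d=3](R)))) − π[w,a](ρ[a/h](ρ[w/y](σ[y='p'](S))))) → 1
E2 stepwise |·|:
  T → 5
  R → 4
  σ[d=3](R) → 1
  (T ⋈[c=g] σ[d=3](R)) → 1
  γ[w; SUM(g)→a]((T ⋈[c=g] σ[d=3](R))) → 1
  σ[a>=4](γ[w; SUM(g)→a]((T ⋈[c=g] σ[d=3](R)))) → 1
  S → 5
  σ[y='p'](S) → 1
  ρ[w/y](σ[y='p'](S)) → 1
  ρ[a/h](ρ[w/y](σ[y='p'](S))) → 1
  π[w,a](ρ[a/h](ρ[w/y](σ[y='p'](S)))) → 1
  (σ[a>=4](γ[w; SUM(g)→a]((T ⋈[c=g] σ[d=3](R)))) ∪ π[w,a](ρ[a/h](ρ[w/y](σ[y='p'](S))))) → 2

E1 result:
w | a
s | 7
E2 result:
w | a
p | 3
s | 7
Witness: ('p', 3) appears 0× in E1 but 1× in E2.

no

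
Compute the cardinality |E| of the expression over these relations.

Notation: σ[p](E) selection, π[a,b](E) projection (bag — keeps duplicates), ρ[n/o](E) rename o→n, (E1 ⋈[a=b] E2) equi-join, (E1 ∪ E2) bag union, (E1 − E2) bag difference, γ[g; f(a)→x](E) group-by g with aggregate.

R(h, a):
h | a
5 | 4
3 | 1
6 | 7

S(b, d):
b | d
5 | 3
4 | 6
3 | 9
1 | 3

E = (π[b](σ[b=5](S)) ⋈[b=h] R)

Per-node cardinality:
  S → 4
  σ[b=5](S) → 1
  π[b](σ[b=5](S)) → 1
  R → 3
  (π[b](σ[b=5](S)) ⋈[b=h] R) → 1

|E| = 1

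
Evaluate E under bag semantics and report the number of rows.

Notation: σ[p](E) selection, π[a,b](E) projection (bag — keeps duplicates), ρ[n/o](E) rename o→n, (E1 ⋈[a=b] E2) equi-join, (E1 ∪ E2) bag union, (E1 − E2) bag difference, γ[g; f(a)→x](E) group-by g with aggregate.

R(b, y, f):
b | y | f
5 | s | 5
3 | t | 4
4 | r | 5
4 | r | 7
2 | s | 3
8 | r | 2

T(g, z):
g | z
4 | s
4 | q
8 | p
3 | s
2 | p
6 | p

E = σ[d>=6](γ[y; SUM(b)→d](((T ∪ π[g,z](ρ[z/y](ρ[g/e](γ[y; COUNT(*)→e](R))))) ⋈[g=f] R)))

Stepwise |·|:
  T → 6
  R → 6
  γ[y; COUNT(*)→e](R) → 3
  ρ[g/e](γ[y; COUNT(*)→e](R)) → 3
  ρ[z/y](ρ[g/e](γ[y; COUNT(*)→e](R))) → 3
  π[g,z](ρ[z/y](ρ[g/e](γ[y; COUNT(*)→e](R)))) → 3
  (T ∪ π[g,z](ρ[z/y](ρ[g/e](γ[y; COUNT(*)→e](R))))) → 9
  R → 6
  ((T ∪ π[g,z](ρ[z/y](ρ[g/e](γ[y; COUNT(*)→e](R))))) ⋈[g=f] R) → 6
  γ[y; SUM(b)→d](((T ∪ π[g,z](ρ[z/y](ρ[g/e](γ[y; COUNT(*)→e](R))))) ⋈[g=f] R)) → 3
  σ[d>=6](γ[y; SUM(b)→d](((T ∪ π[g,z](ρ[z/y](ρ[g/e](γ[y; COUNT(*)→e](R))))) ⋈[g=f] R))) → 2

|E| = 2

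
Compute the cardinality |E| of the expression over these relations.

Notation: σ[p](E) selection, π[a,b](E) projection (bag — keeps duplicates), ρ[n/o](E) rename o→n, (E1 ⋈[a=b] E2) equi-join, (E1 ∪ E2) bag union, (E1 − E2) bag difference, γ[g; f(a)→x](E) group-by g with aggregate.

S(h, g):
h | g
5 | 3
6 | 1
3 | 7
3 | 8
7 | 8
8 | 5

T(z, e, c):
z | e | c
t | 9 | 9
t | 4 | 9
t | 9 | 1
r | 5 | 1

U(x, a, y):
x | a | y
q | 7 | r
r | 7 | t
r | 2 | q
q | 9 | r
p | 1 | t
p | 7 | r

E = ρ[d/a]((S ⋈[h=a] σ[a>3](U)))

Stepwise |·|:
  S → 6
  U → 6
  σ[a>3](U) → 4
  (S ⋈[h=a] σ[a>3](U)) → 3
  ρ[d/a]((S ⋈[h=a] σ[a>3](U))) → 3

|E| = 3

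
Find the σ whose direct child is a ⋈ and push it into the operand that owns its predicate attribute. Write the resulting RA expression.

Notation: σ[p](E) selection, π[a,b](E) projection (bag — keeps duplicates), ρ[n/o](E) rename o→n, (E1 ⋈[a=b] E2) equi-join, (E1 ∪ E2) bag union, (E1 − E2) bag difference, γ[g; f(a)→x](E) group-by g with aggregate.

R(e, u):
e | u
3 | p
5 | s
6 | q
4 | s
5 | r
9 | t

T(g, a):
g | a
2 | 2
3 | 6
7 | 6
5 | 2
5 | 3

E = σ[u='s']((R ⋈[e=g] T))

σ filters on u, owned by the left side.
E' = (σ[u='s'](R) ⋈[e=g] T)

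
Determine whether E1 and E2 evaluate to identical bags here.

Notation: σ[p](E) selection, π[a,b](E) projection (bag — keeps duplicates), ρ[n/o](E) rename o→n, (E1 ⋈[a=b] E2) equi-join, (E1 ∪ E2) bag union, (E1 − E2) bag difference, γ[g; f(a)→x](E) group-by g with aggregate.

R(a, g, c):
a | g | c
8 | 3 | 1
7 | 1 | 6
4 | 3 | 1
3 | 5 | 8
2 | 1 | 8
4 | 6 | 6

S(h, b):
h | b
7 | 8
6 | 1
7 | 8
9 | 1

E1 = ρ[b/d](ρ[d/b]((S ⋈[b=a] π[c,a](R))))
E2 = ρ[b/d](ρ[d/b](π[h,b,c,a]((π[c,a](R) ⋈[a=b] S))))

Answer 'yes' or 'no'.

E1 subexpression sizes:
  S → 4
  R → 6
  π[c,a](R) → 6
  (S ⋈[b=a] π[c,a](R)) → 2
  ρ[d/b]((S ⋈[b=a] π[c,a](R))) → 2
  ρ[b/d](ρ[d/b]((S ⋈[b=a] π[c,a](R)))) → 2
E2 subexpression sizes:
  R → 6
  π[c,a](R) → 6
  S → 4
  (π[c,a](R) ⋈[a=b] S) → 2
  π[h,b,c,a]((π[c,a](R) ⋈[a=b] S)) → 2
  ρ[d/b](π[h,b,c,a]((π[c,a](R) ⋈[a=b] S))) → 2
  ρ[b/d](ρ[d/b](π[h,b,c,a]((π[c,a](R) ⋈[a=b] S)))) → 2

E1 and E2 produce the same multiset:
h | b | c | a
7 | 8 | 1 | 8
7 | 8 | 1 | 8

yes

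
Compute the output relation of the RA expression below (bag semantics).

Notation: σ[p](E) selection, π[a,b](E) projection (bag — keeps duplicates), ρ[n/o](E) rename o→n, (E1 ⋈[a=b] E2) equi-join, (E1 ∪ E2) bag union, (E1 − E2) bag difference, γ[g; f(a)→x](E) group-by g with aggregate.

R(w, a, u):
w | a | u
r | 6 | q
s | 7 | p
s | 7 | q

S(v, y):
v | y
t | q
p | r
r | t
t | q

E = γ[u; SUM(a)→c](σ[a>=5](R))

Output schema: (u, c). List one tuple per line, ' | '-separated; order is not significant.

Per-node cardinality:
  R → 3
  σ[a>=5](R) → 3
  γ[u; SUM(a)→c](σ[a>=5](R)) → 2

== RESULT ==
u | c
p | 7
q | 13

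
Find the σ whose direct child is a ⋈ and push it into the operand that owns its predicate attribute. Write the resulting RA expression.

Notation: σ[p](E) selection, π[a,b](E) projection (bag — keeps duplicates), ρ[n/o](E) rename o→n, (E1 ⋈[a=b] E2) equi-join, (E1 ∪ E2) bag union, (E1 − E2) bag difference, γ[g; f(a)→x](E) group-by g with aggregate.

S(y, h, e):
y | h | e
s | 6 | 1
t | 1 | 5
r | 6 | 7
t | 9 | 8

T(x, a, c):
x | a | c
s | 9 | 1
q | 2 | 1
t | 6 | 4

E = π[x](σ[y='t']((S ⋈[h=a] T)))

σ filters on y, owned by the left side.
E' = π[x]((σ[y='t'](S) ⋈[h=a] T))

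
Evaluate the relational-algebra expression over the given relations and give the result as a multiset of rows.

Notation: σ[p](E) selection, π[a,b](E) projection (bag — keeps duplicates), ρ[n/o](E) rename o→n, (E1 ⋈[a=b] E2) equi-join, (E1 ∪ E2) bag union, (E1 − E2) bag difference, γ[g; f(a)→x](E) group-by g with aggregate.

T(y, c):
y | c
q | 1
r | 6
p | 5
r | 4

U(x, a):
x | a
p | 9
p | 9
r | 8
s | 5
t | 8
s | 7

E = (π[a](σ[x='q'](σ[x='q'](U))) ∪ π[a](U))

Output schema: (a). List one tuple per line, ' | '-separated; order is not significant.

Subexpression sizes:
  U → 6
  σ[x='q'](U) → 0
  σ[x='q'](σ[x='q'](U)) → 0
  π[a](σ[x='q'](σ[x='q'](U))) → 0
  U → 6
  π[a](U) → 6
  (π[a](σ[x='q'](σ[x='q'](U))) ∪ π[a](U)) → 6

== RESULT ==
a
5
7
8
8
9
9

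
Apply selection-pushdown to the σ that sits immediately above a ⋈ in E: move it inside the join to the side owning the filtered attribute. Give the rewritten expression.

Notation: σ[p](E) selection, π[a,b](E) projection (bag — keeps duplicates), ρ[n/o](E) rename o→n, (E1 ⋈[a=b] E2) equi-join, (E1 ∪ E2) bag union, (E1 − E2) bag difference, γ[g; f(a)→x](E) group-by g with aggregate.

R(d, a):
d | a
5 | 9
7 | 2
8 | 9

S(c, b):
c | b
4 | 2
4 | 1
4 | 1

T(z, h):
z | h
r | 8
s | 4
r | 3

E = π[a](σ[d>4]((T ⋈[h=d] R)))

σ filters on d, owned by the right side.
E' = π[a]((T ⋈[h=d] σ[d>4](R)))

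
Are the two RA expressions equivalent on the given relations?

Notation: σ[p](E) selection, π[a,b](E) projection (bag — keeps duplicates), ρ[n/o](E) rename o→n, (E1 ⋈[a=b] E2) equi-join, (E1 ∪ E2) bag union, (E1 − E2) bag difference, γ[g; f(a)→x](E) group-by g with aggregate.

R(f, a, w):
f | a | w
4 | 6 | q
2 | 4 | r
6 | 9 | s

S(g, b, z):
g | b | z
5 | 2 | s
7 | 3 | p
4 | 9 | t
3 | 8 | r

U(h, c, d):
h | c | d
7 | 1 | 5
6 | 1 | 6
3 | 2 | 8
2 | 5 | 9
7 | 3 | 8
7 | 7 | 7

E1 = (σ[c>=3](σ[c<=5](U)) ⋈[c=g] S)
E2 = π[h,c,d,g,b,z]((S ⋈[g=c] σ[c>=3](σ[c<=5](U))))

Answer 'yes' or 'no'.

E1 stepwise |·|:
  U → 6
  σ[c<=5](U) → 5
  σ[c>=3](σ[c<=5](U)) → 2
  S → 4
  (σ[c>=3](σ[c<=5](U)) ⋈[c=g] S) → 2
E2 stepwise |·|:
  S → 4
  U → 6
  σ[c<=5](U) → 5
  σ[c>=3](σ[c<=5](U)) → 2
  (S ⋈[g=c] σ[c>=3](σ[c<=5](U))) → 2
  π[h,c,d,g,b,z]((S ⋈[g=c] σ[c>=3](σ[c<=5](U)))) → 2

E1 and E2 produce the same multiset:
h | c | d | g | b | z
2 | 5 | 9 | 5 | 2 | s
7 | 3 | 8 | 3 | 8 | r

yes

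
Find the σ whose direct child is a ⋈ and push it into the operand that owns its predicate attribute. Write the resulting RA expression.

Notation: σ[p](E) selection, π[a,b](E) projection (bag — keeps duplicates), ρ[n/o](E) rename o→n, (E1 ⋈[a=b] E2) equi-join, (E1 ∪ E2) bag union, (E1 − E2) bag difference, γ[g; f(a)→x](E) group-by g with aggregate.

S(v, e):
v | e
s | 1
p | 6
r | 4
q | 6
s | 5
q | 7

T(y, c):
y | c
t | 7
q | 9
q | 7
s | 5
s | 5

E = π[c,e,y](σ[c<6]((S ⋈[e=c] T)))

σ filters on c, owned by the right side.
E' = π[c,e,y]((S ⋈[e=c] σ[c<6](T)))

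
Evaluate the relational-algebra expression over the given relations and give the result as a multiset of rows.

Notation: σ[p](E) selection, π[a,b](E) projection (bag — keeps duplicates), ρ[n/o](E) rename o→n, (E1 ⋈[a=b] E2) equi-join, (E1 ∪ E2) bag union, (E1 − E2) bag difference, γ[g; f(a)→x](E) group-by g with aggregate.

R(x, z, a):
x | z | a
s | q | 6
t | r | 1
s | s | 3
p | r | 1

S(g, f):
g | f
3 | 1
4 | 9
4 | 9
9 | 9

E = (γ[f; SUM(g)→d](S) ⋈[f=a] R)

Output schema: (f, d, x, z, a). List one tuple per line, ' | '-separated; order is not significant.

Per-node cardinality:
  S → 4
  γ[f; SUM(g)→d](S) → 2
  R → 4
  (γ[f; SUM(g)→d](S) ⋈[f=a] R) → 2

== RESULT ==
f | d | x | z | a
1 | 3 | p | r | 1
1 | 3 | t | r | 1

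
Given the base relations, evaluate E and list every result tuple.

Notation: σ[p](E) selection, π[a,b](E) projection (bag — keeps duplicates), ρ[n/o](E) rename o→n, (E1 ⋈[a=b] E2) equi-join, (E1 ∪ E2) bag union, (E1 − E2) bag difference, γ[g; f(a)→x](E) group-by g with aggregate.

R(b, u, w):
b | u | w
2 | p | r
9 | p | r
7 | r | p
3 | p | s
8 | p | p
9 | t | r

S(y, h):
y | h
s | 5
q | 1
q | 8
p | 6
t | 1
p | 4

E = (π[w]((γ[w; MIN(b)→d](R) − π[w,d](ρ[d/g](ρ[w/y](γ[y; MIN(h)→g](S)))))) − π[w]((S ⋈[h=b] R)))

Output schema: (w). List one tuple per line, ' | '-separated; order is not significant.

Subexpression sizes:
  R → 6
  γ[w; MIN(b)→d](R) → 3
  S → 6
  γ[y; MIN(h)→g](S) → 4
  ρ[w/y](γ[y; MIN(h)→g](S)) → 4
  ρ[d/g](ρ[w/y](γ[y; MIN(h)→g](S))) → 4
  π[w,d](ρ[d/g](ρ[w/y](γ[y; MIN(h)→g](S)))) → 4
  (γ[w; MIN(b)→d](R) − π[w,d](ρ[d/g](ρ[w/y](γ[y; MIN(h)→g](S))))) → 3
  π[w]((γ[w; MIN(b)→d](R) − π[w,d](ρ[d/g](ρ[w/y](γ[y; MIN(h)→g](S)))))) → 3
  S → 6
  R → 6
  (S ⋈[h=b] R) → 1
  π[w]((S ⋈[h=b] R)) → 1
  (π[w]((γ[w; MIN(b)→d](R) − π[w,d](ρ[d/g](ρ[w/y](γ[y; MIN(h)→g](S)))))) − π[w]((S ⋈[h=b] R))) → 2

== RESULT ==
w
r
s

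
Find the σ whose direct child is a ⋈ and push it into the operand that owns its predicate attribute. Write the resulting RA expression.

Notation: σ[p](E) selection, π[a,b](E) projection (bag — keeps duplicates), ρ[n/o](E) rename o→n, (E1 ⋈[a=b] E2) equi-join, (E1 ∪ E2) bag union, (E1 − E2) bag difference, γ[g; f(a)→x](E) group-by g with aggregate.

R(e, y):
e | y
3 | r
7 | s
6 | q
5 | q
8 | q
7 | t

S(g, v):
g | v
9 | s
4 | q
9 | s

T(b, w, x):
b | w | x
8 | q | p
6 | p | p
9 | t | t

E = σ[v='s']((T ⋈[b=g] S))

σ filters on v, owned by the right side.
E' = (T ⋈[b=g] σ[v='s'](S))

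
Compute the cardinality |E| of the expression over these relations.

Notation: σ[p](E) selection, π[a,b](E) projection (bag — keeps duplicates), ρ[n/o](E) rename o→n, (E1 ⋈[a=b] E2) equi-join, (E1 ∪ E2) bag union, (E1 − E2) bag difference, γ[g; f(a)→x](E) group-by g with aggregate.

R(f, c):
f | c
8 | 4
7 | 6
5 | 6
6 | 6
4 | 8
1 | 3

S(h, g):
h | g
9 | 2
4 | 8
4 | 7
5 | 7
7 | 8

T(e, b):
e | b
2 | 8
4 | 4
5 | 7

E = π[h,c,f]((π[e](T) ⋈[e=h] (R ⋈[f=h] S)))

Stepwise |·|:
  T → 3
  π[e](T) → 3
  R → 6
  S → 5
  (R ⋈[f=h] S) → 4
  (π[e](T) ⋈[e=h] (R ⋈[f=h] S)) → 3
  π[h,c,f]((π[e](T) ⋈[e=h] (R ⋈[f=h] S))) → 3

|E| = 3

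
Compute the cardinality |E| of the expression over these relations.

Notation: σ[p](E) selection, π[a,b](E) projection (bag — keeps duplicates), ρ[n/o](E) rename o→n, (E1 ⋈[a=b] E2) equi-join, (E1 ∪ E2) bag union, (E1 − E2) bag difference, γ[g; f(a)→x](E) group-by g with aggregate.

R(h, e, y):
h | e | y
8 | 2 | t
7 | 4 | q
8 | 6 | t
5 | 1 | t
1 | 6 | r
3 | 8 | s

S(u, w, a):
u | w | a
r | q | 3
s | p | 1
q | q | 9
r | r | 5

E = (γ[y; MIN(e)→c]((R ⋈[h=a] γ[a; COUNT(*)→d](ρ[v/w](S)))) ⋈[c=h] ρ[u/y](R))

Row counts bottom-up:
  R → 6
  S → 4
  ρ[v/w](S) → 4
  γ[a; COUNT(*)→d](ρ[v/w](S)) → 4
  (R ⋈[h=a] γ[a; COUNT(*)→d](ρ[v/w](S))) → 3
  γ[y; MIN(e)→c]((R ⋈[h=a] γ[a; COUNT(*)→d](ρ[v/w](S)))) → 3
  R → 6
  ρ[u/y](R) → 6
  (γ[y; MIN(e)→c]((R ⋈[h=a] γ[a; COUNT(*)→d](ρ[v/w](S)))) ⋈[c=h] ρ[u/y](R)) → 3

|E| = 3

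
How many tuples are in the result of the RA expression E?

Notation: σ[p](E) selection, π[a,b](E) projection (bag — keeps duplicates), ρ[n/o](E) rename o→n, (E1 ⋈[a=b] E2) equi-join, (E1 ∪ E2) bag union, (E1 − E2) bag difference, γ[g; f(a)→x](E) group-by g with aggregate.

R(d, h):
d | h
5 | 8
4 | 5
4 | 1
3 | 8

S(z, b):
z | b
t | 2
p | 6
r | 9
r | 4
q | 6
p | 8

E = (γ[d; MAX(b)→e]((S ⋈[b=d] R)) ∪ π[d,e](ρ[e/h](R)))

Stepwise |·|:
  S → 6
  R → 4
  (S ⋈[b=d] R) → 2
  γ[d; MAX(b)→e]((S ⋈[b=d] R)) → 1
  R → 4
  ρ[e/h](R) → 4
  π[d,e](ρ[e/h](R)) → 4
  (γ[d; MAX(b)→e]((S ⋈[b=d] R)) ∪ π[d,e](ρ[e/h](R))) → 5

|E| = 5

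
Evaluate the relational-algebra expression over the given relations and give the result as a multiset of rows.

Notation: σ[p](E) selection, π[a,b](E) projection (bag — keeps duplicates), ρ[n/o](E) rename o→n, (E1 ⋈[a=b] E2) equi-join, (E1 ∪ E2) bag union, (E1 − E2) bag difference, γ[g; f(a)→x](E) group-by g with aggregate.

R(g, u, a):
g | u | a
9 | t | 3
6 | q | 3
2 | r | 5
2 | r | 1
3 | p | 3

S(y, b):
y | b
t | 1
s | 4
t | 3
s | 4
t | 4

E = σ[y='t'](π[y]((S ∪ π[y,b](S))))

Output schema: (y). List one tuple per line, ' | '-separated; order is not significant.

Subexpression sizes:
  S → 5
  S → 5
  π[y,b](S) → 5
  (S ∪ π[y,b](S)) → 10
  π[y]((S ∪ π[y,b](S))) → 10
  σ[y='t'](π[y]((S ∪ π[y,b](S)))) → 6

== RESULT ==
y
t
t
t
t
t
t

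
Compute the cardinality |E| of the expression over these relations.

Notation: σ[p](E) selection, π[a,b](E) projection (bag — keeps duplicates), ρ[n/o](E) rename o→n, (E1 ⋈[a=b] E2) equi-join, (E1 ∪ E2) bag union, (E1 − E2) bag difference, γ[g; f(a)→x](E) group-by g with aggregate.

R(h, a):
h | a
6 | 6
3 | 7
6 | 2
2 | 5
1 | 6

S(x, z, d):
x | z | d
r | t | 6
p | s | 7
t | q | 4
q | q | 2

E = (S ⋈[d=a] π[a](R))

Stepwise |·|:
  S → 4
  R → 5
  π[a](R) → 5
  (S ⋈[d=a] π[a](R)) → 4

|E| = 4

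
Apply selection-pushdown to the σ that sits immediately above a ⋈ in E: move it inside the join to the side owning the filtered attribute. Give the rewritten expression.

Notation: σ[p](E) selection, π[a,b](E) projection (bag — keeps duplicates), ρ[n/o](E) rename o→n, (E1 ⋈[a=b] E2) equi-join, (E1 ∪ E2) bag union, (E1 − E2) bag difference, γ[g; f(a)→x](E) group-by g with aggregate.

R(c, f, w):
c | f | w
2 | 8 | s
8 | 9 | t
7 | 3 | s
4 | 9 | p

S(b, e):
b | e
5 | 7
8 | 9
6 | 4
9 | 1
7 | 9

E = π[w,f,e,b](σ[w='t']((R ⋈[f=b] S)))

σ filters on w, owned by the left side.
E' = π[w,f,e,b]((σ[w='t'](R) ⋈[f=b] S))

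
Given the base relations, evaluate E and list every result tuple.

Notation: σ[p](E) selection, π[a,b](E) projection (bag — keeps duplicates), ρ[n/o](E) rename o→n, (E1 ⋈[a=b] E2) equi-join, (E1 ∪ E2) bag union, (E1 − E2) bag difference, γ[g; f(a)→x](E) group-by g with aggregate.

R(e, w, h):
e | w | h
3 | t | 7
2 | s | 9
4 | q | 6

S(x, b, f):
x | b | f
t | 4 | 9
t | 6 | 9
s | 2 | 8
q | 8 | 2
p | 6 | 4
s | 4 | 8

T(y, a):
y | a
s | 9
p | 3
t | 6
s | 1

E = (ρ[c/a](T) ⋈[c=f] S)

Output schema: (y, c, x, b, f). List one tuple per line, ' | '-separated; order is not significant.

Subexpression sizes:
  T → 4
  ρ[c/a](T) → 4
  S → 6
  (ρ[c/a](T) ⋈[c=f] S) → 2

== RESULT ==
y | c | x | b | f
s | 9 | t | 4 | 9
s | 9 | t | 6 | 9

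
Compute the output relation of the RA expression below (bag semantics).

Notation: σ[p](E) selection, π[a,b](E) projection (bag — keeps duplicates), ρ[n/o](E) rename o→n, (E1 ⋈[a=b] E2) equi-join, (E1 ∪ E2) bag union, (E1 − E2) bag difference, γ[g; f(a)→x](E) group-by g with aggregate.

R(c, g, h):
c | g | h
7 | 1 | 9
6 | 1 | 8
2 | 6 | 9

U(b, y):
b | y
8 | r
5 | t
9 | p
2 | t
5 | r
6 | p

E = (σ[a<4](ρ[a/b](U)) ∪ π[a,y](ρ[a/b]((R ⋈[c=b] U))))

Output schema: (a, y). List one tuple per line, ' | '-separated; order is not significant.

Stepwise |·|:
  U → 6
  ρ[a/b](U) → 6
  σ[a<4](ρ[a/b](U)) → 1
  R → 3
  U → 6
  (R ⋈[c=b] U) → 2
  ρ[a/b]((R ⋈[c=b] U)) → 2
  π[a,y](ρ[a/b]((R ⋈[c=b] U))) → 2
  (σ[a<4](ρ[a/b](U)) ∪ π[a,y](ρ[a/b]((R ⋈[c=b] U)))) → 3

== RESULT ==
a | y
2 | t
2 | t
6 | p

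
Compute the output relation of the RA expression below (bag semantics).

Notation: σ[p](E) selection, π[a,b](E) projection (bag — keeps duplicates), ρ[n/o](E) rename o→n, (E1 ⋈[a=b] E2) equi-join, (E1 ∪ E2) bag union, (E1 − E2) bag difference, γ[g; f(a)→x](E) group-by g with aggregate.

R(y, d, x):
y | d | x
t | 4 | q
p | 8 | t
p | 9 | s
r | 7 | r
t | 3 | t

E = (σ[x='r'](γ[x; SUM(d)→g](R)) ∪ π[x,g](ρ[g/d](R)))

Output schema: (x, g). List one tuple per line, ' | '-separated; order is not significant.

Per-node cardinality:
  R → 5
  γ[x; SUM(d)→g](R) → 4
  σ[x='r'](γ[x; SUM(d)→g](R)) → 1
  R → 5
  ρ[g/d](R) → 5
  π[x,g](ρ[g/d](R)) → 5
  (σ[x='r'](γ[x; SUM(d)→g](R)) ∪ π[x,g](ρ[g/d](R))) → 6

== RESULT ==
x | g
q | 4
r | 7
r | 7
s | 9
t | 3
t | 8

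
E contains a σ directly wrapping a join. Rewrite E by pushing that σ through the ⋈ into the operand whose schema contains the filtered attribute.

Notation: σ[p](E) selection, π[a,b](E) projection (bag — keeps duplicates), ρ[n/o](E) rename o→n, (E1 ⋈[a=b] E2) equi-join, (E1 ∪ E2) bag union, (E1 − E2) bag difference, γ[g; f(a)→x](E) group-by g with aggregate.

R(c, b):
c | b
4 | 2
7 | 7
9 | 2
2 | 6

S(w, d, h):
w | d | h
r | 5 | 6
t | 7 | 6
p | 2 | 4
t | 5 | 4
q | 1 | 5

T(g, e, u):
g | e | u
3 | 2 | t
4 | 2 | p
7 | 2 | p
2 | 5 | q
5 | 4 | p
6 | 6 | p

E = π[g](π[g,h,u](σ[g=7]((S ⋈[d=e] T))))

σ filters on g, owned by the right side.
E' = π[g](π[g,h,u]((S ⋈[d=e] σ[g=7](T))))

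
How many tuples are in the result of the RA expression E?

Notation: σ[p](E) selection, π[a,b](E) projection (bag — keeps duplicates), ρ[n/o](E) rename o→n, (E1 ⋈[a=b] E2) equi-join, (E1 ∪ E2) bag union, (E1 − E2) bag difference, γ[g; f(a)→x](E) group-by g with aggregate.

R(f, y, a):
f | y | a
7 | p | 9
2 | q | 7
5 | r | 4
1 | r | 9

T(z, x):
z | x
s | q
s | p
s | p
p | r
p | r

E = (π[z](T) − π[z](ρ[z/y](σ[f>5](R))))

Stepwise |·|:
  T → 5
  π[z](T) → 5
  R → 4
  σ[f>5](R) → 1
  ρ[z/y](σ[f>5](R)) → 1
  π[z](ρ[z/y](σ[f>5](R))) → 1
  (π[z](T) − π[z](ρ[z/y](σ[f>5](R)))) → 4

|E| = 4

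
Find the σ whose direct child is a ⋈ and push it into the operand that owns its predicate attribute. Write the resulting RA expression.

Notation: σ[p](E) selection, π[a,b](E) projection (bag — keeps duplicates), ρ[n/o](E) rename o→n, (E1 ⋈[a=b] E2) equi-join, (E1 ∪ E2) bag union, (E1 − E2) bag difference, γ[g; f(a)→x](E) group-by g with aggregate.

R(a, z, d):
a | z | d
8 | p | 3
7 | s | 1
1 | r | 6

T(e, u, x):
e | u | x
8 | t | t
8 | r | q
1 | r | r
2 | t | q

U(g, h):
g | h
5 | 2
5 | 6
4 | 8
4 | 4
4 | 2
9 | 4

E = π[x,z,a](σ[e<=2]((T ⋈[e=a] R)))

σ filters on e, owned by the left side.
E' = π[x,z,a]((σ[e<=2](T) ⋈[e=a] R))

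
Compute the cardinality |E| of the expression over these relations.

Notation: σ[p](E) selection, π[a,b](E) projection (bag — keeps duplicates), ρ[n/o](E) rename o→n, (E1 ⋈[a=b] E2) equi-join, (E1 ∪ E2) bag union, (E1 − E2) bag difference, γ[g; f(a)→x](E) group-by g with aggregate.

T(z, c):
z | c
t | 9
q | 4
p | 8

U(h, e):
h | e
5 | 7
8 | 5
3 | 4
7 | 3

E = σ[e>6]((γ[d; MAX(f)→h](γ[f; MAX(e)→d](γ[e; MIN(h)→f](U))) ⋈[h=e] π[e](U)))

Subexpression sizes:
  U → 4
  γ[e; MIN(h)→f](U) → 4
  γ[f; MAX(e)→d](γ[e; MIN(h)→f](U)) → 4
  γ[d; MAX(f)→h](γ[f; MAX(e)→d](γ[e; MIN(h)→f](U))) → 4
  U → 4
  π[e](U) → 4
  (γ[d; MAX(f)→h](γ[f; MAX(e)→d](γ[e; MIN(h)→f](U))) ⋈[h=e] π[e](U)) → 3
  σ[e>6]((γ[d; MAX(f)→h](γ[f; MAX(e)→d](γ[e; MIN(h)→f](U))) ⋈[h=e] π[e](U))) → 1

|E| = 1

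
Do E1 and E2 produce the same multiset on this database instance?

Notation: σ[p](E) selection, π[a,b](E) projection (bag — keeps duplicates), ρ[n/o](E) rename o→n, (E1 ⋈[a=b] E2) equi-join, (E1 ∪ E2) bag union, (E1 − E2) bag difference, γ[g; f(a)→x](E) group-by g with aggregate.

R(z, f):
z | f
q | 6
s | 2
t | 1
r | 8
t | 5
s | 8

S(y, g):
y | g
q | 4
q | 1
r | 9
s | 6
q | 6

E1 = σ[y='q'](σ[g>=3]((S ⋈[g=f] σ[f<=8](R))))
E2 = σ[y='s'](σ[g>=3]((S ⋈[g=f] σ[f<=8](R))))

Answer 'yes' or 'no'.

E1 per-node cardinality:
  S → 5
  R → 6
  σ[f<=8](R) → 6
  (S ⋈[g=f] σ[f<=8](R)) → 3
  σ[g>=3]((S ⋈[g=f] σ[f<=8](R))) → 2
  σ[y='q'](σ[g>=3]((S ⋈[g=f] σ[f<=8](R)))) → 1
E2 per-node cardinality:
  S → 5
  R → 6
  σ[f<=8](R) → 6
  (S ⋈[g=f] σ[f<=8](R)) → 3
  σ[g>=3]((S ⋈[g=f] σ[f<=8](R))) → 2
  σ[y='s'](σ[g>=3]((S ⋈[g=f] σ[f<=8](R)))) → 1

E1 result:
y | g | z | f
q | 6 | q | 6
E2 result:
y | g | z | f
s | 6 | q | 6
Witness: ('q', 6, 'q', 6) appears 1× in E1 but 0× in E2.

no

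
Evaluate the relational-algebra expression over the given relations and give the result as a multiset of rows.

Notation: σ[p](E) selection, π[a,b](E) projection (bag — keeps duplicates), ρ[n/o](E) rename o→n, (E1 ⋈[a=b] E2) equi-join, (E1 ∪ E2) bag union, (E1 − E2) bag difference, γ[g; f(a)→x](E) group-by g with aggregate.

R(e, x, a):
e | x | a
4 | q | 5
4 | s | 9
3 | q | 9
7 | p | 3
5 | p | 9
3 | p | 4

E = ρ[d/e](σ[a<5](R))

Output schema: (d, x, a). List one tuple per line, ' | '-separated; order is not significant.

Row counts bottom-up:
  R → 6
  σ[a<5](R) → 2
  ρ[d/e](σ[a<5](R)) → 2

== RESULT ==
d | x | a
3 | p | 4
7 | p | 3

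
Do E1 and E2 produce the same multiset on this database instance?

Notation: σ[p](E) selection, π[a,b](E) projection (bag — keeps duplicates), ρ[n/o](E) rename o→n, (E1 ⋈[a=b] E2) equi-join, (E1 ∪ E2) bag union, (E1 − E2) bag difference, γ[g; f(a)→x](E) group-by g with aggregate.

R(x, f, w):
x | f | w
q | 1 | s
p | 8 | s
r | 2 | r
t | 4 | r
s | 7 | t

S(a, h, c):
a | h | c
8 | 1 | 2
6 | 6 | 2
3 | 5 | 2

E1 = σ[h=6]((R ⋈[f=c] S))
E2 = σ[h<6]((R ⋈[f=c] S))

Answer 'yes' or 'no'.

E1 per-node cardinality:
  R → 5
  S → 3
  (R ⋈[f=c] S) → 3
  σ[h=6]((R ⋈[f=c] S)) → 1
E2 per-node cardinality:
  R → 5
  S → 3
  (R ⋈[f=c] S) → 3
  σ[h<6]((R ⋈[f=c] S)) → 2

E1 result:
x | f | w | a | h | c
r | 2 | r | 6 | 6 | 2
E2 result:
x | f | w | a | h | c
r | 2 | r | 3 | 5 | 2
r | 2 | r | 8 | 1 | 2
Witness: ('r', 2, 'r', 3, 5, 2) appears 0× in E1 but 1× in E2.

no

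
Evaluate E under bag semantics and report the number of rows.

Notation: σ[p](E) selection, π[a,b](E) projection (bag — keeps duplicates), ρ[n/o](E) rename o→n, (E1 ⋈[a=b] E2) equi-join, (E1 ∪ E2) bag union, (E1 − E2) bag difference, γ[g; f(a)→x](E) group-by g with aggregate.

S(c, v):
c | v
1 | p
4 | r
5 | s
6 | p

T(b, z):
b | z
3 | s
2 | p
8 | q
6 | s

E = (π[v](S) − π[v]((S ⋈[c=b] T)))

Row counts bottom-up:
  S → 4
  π[v](S) → 4
  S → 4
  T → 4
  (S ⋈[c=b] T) → 1
  π[v]((S ⋈[c=b] T)) → 1
  (π[v](S) − π[v]((S ⋈[c=b] T))) → 3

|E| = 3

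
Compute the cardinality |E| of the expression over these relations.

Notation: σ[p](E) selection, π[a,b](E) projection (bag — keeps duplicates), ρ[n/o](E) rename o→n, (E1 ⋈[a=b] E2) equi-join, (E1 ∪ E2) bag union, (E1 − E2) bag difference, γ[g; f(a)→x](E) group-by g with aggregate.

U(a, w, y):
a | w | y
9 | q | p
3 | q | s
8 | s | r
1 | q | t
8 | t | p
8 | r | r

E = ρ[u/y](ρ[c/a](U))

Row counts bottom-up:
  U → 6
  ρ[c/a](U) → 6
  ρ[u/y](ρ[c/a](U)) → 6

|E| = 6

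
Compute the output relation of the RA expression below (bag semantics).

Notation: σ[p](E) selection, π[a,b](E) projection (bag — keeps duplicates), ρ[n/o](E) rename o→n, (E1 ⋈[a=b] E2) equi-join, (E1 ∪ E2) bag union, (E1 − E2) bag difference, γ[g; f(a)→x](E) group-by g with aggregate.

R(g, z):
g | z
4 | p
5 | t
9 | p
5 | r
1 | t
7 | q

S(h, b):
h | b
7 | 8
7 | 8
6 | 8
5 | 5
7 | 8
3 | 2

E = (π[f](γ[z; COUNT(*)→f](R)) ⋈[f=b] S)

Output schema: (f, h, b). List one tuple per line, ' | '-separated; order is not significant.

Stepwise |·|:
  R → 6
  γ[z; COUNT(*)→f](R) → 4
  π[f](γ[z; COUNT(*)→f](R)) → 4
  S → 6
  (π[f](γ[z; COUNT(*)→f](R)) ⋈[f=b] S) → 2

== RESULT ==
f | h | b
2 | 3 | 2
2 | 3 | 2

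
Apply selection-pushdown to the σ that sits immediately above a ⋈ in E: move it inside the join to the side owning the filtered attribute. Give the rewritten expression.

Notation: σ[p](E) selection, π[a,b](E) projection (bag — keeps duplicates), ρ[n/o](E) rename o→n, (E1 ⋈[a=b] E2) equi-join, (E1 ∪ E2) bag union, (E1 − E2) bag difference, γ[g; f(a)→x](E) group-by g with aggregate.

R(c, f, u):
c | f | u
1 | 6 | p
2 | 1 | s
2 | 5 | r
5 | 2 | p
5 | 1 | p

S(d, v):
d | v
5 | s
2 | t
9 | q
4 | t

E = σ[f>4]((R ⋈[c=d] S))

σ filters on f, owned by the left side.
E' = (σ[f>4](R) ⋈[c=d] S)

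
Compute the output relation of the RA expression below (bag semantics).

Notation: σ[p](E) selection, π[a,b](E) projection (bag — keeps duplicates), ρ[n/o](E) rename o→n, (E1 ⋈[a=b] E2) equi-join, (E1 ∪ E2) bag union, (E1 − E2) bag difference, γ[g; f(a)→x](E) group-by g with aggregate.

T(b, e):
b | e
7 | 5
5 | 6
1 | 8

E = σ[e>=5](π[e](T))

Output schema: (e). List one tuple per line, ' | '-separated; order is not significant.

Row counts bottom-up:
  T → 3
  π[e](T) → 3
  σ[e>=5](π[e](T)) → 3

== RESULT ==
e
5
6
8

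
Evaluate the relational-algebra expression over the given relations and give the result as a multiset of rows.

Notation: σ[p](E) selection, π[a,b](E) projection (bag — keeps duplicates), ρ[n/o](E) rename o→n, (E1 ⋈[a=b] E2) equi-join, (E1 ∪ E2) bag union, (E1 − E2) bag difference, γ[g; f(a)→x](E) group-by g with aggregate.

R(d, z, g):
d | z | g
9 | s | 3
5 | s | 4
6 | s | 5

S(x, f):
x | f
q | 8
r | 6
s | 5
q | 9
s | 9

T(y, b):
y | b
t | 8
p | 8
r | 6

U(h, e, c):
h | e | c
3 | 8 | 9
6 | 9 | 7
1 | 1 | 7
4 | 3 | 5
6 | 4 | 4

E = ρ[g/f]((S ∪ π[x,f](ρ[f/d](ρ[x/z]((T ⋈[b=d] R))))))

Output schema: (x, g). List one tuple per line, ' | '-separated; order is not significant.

Subexpression sizes:
  S → 5
  T → 3
  R → 3
  (T ⋈[b=d] R) → 1
  ρ[x/z]((T ⋈[b=d] R)) → 1
  ρ[f/d](ρ[x/z]((T ⋈[b=d] R))) → 1
  π[x,f](ρ[f/d](ρ[x/z]((T ⋈[b=d] R)))) → 1
  (S ∪ π[x,f](ρ[f/d](ρ[x/z]((T ⋈[b=d] R))))) → 6
  ρ[g/f]((S ∪ π[x,f](ρ[f/d](ρ[x/z]((T ⋈[b=d] R)))))) → 6

== RESULT ==
x | g
q | 8
q | 9
r | 6
s | 5
s | 6
s | 9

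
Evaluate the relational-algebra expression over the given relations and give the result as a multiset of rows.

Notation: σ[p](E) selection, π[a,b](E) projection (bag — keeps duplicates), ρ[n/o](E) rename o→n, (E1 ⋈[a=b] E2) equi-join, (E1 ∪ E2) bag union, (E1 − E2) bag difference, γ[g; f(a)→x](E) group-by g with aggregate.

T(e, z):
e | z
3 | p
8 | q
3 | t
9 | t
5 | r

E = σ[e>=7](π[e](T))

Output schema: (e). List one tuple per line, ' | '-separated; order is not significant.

Stepwise |·|:
  T → 5
  π[e](T) → 5
  σ[e>=7](π[e](T)) → 2

== RESULT ==
e
8
9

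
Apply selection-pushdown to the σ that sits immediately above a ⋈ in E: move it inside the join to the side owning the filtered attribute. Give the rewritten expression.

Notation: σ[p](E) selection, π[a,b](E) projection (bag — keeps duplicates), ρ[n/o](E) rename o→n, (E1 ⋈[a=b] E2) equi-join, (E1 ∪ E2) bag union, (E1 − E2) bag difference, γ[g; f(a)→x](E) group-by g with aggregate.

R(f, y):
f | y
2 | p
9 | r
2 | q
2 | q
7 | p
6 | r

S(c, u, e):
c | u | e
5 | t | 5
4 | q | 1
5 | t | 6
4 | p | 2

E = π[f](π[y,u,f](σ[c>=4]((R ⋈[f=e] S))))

σ filters on c, owned by the right side.
E' = π[f](π[y,u,f]((R ⋈[f=e] σ[c>=4](S))))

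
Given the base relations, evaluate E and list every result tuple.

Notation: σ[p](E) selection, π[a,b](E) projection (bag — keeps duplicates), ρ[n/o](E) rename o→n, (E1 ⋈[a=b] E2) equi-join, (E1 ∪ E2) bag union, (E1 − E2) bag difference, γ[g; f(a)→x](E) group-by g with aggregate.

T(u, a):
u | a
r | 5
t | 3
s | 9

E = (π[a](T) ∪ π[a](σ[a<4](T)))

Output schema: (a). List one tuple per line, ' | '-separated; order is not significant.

Subexpression sizes:
  T → 3
  π[a](T) → 3
  T → 3
  σ[a<4](T) → 1
  π[a](σ[a<4](T)) → 1
  (π[a](T) ∪ π[a](σ[a<4](T))) → 4

== RESULT ==
a
3
3
5
9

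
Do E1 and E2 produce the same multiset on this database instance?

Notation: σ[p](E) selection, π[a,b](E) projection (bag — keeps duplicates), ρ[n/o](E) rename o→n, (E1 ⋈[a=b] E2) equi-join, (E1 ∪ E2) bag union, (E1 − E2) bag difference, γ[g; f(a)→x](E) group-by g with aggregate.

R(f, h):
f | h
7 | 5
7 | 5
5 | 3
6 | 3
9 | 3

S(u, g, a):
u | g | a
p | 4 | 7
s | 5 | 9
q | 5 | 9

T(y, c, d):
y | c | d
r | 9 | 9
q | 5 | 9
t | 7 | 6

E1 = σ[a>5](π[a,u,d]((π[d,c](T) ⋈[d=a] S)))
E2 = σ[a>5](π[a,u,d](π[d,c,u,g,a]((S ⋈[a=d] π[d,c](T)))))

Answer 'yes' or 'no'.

E1 subexpression sizes:
  T → 3
  π[d,c](T) → 3
  S → 3
  (π[d,c](T) ⋈[d=a] S) → 4
  π[a,u,d]((π[d,c](T) ⋈[d=a] S)) → 4
  σ[a>5](π[a,u,d]((π[d,c](T) ⋈[d=a] S))) → 4
E2 subexpression sizes:
  S → 3
  T → 3
  π[d,c](T) → 3
  (S ⋈[a=d] π[d,c](T)) → 4
  π[d,c,u,g,a]((S ⋈[a=d] π[d,c](T))) → 4
  π[a,u,d](π[d,c,u,g,a]((S ⋈[a=d] π[d,c](T)))) → 4
  σ[a>5](π[a,u,d](π[d,c,u,g,a]((S ⋈[a=d] π[d,c](T))))) → 4

E1 and E2 produce the same multiset:
a | u | d
9 | q | 9
9 | q | 9
9 | s | 9
9 | s | 9

yes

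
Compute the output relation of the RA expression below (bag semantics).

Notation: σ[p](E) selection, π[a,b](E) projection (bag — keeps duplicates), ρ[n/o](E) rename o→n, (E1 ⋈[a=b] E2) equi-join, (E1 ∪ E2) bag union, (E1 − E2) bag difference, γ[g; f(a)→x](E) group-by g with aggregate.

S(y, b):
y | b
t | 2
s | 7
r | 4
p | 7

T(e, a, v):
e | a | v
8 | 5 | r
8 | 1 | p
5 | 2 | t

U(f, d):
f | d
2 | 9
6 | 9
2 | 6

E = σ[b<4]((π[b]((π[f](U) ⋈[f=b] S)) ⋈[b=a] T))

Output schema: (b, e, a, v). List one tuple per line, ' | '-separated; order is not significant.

Subexpression sizes:
  U → 3
  π[f](U) → 3
  S → 4
  (π[f](U) ⋈[f=b] S) → 2
  π[b]((π[f](U) ⋈[f=b] S)) → 2
  T → 3
  (π[b]((π[f](U) ⋈[f=b] S)) ⋈[b=a] T) → 2
  σ[b<4]((π[b]((π[f](U) ⋈[f=b] S)) ⋈[b=a] T)) → 2

== RESULT ==
b | e | a | v
2 | 5 | 2 | t
2 | 5 | 2 | t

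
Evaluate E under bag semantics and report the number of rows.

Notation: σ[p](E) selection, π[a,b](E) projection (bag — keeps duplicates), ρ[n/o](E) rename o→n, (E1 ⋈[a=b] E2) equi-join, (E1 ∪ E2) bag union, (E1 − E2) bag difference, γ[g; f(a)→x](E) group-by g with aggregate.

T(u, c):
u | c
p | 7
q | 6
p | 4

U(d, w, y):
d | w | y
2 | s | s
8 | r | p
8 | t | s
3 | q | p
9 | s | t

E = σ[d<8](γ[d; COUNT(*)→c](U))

Subexpression sizes:
  U → 5
  γ[d; COUNT(*)→c](U) → 4
  σ[d<8](γ[d; COUNT(*)→c](U)) → 2

|E| = 2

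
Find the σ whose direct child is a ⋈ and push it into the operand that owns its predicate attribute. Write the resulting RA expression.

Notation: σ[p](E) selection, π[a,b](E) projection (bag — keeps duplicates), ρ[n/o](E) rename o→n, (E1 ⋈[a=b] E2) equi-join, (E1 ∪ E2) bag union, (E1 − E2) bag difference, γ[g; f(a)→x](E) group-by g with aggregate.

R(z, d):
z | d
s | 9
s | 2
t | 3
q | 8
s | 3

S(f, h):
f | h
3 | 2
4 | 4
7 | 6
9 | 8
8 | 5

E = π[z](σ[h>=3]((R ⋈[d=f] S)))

σ filters on h, owned by the right side.
E' = π[z]((R ⋈[d=f] σ[h>=3](S)))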